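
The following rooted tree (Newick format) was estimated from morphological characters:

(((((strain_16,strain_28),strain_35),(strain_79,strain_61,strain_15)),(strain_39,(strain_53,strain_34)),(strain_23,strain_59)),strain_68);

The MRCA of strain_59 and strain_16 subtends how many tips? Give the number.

11

The MRCA of strain_59 and strain_16 is the node subtending ((((strain_16,strain_28),strain_35),(strain_79,strain_61,strain_15)),(strain_39,(strain_53,strain_34)),(strain_23,strain_59)).
That clade contains 11 terminal taxa: strain_15, strain_16, strain_23, strain_28, strain_34, strain_35, strain_39, strain_53, strain_59, strain_61, strain_79.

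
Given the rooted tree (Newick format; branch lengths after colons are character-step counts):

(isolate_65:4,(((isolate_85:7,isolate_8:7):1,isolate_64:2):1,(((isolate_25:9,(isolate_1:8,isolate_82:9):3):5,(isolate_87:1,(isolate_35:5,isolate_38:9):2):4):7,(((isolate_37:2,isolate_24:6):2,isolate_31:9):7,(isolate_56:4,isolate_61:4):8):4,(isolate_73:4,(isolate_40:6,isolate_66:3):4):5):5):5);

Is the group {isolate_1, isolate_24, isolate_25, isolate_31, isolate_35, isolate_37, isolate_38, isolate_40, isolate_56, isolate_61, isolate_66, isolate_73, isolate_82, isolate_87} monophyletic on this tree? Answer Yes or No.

Yes

The most recent common ancestor of these taxa subtends (((isolate_25,(isolate_1,isolate_82)),(isolate_87,(isolate_35,isolate_38))),(((isolate_37,isolate_24),isolate_31),(isolate_56,isolate_61)),(isolate_73,(isolate_40,isolate_66))).
That clade has exactly 14 tips — every listed taxon and nothing else — so the group is monophyletic.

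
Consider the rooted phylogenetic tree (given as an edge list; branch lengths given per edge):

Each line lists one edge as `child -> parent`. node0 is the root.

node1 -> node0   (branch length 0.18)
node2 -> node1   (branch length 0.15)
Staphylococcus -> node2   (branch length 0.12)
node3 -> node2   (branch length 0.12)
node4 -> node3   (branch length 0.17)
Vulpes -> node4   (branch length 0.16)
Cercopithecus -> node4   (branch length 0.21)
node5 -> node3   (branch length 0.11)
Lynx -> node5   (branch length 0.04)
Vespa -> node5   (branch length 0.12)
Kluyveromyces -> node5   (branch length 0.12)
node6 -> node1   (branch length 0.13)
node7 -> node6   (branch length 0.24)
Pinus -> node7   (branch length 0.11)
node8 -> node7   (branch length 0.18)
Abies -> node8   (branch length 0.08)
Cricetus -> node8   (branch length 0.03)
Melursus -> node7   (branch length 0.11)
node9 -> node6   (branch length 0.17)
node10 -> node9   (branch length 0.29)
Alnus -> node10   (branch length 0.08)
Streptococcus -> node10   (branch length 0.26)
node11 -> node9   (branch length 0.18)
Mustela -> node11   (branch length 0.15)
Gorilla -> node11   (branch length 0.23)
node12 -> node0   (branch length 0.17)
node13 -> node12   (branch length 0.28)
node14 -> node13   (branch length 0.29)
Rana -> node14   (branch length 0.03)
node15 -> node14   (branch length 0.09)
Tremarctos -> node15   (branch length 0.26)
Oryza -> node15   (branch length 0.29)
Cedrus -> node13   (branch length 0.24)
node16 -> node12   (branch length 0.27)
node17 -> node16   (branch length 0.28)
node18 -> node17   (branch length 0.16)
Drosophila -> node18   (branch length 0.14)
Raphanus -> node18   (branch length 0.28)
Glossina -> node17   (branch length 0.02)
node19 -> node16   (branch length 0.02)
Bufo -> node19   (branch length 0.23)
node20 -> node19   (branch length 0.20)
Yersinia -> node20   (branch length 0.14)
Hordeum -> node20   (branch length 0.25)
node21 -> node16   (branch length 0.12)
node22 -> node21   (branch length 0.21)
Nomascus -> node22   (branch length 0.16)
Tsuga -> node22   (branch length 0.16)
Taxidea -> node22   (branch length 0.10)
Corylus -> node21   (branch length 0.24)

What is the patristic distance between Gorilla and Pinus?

The path runs Gorilla → … → MRCA → … → Pinus; the MRCA is the node subtending ((Pinus,(Abies,Cricetus),Melursus),((Alnus,Streptococcus),(Mustela,Gorilla))).
Branch lengths along that path: 0.23 + 0.18 + 0.17 + 0.24 + 0.11 = 0.93.

0.93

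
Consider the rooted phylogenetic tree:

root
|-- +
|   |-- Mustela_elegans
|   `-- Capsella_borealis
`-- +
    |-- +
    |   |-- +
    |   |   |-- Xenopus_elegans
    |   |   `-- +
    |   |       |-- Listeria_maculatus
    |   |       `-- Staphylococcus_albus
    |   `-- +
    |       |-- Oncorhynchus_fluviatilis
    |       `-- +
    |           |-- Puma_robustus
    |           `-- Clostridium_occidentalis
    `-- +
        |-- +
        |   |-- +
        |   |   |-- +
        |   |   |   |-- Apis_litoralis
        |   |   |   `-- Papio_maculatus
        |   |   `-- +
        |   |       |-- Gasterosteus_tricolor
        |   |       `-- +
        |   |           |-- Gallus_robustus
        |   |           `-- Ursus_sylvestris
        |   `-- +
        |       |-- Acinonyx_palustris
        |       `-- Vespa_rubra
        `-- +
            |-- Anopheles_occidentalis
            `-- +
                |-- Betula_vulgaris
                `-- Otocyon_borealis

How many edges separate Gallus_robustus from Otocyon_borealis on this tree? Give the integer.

8

The MRCA of Gallus_robustus and Otocyon_borealis is the node subtending ((((Apis_litoralis,Papio_maculatus),(Gasterosteus_tricolor,(Gallus_robustus,Ursus_sylvestris))),(Acinonyx_palustris,Vespa_rubra)),(Anopheles_occidentalis,(Betula_vulgaris,Otocyon_borealis))).
From Gallus_robustus up to that node: 5 branches. From Otocyon_borealis up to the same node: 3 branches. Total: 5 + 3 = 8.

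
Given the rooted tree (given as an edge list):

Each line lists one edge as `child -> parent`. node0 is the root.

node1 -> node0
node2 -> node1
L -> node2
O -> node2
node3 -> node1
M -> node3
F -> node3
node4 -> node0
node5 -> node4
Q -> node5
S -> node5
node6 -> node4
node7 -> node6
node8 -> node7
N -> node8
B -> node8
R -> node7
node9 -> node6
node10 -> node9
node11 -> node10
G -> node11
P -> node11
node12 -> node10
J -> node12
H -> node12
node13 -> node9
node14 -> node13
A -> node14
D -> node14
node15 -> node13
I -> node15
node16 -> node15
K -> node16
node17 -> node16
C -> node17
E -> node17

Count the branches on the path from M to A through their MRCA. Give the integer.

The MRCA of M and A is the root of the tree.
From M up to that node: 3 branches. From A up to the same node: 6 branches. Total: 3 + 6 = 9.

9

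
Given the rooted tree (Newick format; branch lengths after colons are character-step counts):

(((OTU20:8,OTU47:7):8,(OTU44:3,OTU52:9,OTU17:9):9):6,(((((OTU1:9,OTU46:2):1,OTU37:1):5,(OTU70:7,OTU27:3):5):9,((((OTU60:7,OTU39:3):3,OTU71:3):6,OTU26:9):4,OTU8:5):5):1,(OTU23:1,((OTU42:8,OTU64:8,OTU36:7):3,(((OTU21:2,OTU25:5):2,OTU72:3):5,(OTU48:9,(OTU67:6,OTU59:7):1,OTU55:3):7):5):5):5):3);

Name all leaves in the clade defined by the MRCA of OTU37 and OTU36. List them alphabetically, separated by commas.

Tracing OTU37: it sits inside ((OTU1,OTU46),OTU37).
Tracing OTU36: it sits inside (OTU42,OTU64,OTU36).
The smallest clade enclosing both is (((((OTU1,OTU46),OTU37),(OTU70,OTU27)),((((OTU60,OTU39),OTU71),OTU26),OTU8)),(OTU23,((OTU42,OTU64,OTU36),(((OTU21,OTU25),OTU72),(OTU48,(OTU67,OTU59),OTU55))))); the answer is its 21 terminal taxa in alphabetical order.

OTU1, OTU21, OTU23, OTU25, OTU26, OTU27, OTU36, OTU37, OTU39, OTU42, OTU46, OTU48, OTU55, OTU59, OTU60, OTU64, OTU67, OTU70, OTU71, OTU72, OTU8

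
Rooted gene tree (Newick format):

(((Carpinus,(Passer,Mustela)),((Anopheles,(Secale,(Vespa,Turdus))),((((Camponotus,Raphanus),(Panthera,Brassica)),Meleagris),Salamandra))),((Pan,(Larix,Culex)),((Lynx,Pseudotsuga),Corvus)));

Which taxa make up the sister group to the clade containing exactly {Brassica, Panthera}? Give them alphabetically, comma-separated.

Camponotus, Raphanus

The clade containing exactly {Brassica, Panthera} attaches to the tree at the node subtending ((Camponotus,Raphanus),(Panthera,Brassica)).
The other lineage descending from that same node — the sister group — is (Camponotus,Raphanus); its 2 tips in alphabetical order are the answer.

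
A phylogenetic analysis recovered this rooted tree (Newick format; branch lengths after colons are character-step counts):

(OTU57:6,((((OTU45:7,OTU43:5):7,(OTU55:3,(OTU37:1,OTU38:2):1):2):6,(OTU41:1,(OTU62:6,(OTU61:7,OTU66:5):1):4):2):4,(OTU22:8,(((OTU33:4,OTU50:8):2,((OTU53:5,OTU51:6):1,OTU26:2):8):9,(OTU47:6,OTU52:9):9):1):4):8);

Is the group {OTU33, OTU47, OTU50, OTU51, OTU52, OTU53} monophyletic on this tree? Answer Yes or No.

No

The MRCA of the listed taxa subtends (((OTU33,OTU50),((OTU53,OTU51),OTU26)),(OTU47,OTU52)).
That clade also contains OTU26, which is not in the proposed group, so the group is not monophyletic.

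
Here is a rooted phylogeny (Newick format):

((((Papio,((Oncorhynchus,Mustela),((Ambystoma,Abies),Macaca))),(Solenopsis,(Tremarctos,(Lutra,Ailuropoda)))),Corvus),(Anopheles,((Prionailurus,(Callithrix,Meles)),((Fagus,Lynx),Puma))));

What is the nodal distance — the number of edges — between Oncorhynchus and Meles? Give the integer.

11

The MRCA of Oncorhynchus and Meles is the root of the tree.
From Oncorhynchus up to that node: 6 branches. From Meles up to the same node: 5 branches. Total: 6 + 5 = 11.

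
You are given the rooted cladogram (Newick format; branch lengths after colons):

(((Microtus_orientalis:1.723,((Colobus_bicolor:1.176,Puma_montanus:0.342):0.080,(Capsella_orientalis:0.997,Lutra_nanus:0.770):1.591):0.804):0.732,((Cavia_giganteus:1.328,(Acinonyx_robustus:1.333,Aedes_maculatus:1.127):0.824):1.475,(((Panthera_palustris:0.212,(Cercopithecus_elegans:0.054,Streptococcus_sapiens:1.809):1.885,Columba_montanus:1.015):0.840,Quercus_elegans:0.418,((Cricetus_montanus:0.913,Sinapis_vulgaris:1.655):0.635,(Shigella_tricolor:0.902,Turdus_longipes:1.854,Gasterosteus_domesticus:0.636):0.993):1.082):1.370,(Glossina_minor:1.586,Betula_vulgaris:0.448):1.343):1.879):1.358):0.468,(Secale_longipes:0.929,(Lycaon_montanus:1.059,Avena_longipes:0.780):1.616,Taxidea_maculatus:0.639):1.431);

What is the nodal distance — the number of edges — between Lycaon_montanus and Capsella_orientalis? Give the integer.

The MRCA of Lycaon_montanus and Capsella_orientalis is the root of the tree.
From Lycaon_montanus up to that node: 3 branches. From Capsella_orientalis up to the same node: 5 branches. Total: 3 + 5 = 8.

8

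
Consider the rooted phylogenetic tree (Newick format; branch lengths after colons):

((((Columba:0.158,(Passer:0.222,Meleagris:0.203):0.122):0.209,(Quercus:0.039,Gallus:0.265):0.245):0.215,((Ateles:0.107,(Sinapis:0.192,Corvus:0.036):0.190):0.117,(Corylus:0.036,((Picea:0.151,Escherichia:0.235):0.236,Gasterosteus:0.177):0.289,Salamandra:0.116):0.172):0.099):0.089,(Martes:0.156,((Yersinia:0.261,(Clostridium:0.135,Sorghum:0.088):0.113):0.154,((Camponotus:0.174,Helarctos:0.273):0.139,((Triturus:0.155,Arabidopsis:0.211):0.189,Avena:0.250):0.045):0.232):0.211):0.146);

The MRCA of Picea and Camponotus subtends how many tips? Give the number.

22

The MRCA of Picea and Camponotus is the root, so the clade is the entire tree.
That clade contains 22 terminal taxa: Arabidopsis, Ateles, Avena, Camponotus, Clostridium, Columba, Corvus, Corylus, Escherichia, Gallus, Gasterosteus, Helarctos, Martes, Meleagris, Passer, Picea, Quercus, Salamandra, Sinapis, Sorghum, Triturus, Yersinia.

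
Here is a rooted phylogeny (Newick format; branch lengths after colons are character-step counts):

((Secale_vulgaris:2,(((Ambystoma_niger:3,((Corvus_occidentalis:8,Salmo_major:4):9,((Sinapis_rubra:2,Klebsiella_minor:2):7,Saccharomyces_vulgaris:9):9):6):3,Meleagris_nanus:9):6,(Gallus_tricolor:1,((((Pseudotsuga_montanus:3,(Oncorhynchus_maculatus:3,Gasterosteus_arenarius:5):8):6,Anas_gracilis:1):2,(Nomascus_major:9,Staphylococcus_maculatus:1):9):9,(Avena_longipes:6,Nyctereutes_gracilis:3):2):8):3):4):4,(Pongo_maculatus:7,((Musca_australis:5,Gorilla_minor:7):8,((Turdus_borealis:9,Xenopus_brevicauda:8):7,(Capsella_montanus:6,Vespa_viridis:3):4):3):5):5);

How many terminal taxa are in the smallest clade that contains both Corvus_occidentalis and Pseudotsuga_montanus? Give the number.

The MRCA of Corvus_occidentalis and Pseudotsuga_montanus is the node subtending (((Ambystoma_niger,((Corvus_occidentalis,Salmo_major),((Sinapis_rubra,Klebsiella_minor),Saccharomyces_vulgaris))),Meleagris_nanus),(Gallus_tricolor,((((Pseudotsuga_montanus,(Oncorhynchus_maculatus,Gasterosteus_arenarius)),Anas_gracilis),(Nomascus_major,Staphylococcus_maculatus)),(Avena_longipes,Nyctereutes_gracilis)))).
That clade contains 16 terminal taxa: Ambystoma_niger, Anas_gracilis, Avena_longipes, Corvus_occidentalis, Gallus_tricolor, Gasterosteus_arenarius, Klebsiella_minor, Meleagris_nanus, Nomascus_major, Nyctereutes_gracilis, Oncorhynchus_maculatus, Pseudotsuga_montanus, Saccharomyces_vulgaris, Salmo_major, Sinapis_rubra, Staphylococcus_maculatus.

16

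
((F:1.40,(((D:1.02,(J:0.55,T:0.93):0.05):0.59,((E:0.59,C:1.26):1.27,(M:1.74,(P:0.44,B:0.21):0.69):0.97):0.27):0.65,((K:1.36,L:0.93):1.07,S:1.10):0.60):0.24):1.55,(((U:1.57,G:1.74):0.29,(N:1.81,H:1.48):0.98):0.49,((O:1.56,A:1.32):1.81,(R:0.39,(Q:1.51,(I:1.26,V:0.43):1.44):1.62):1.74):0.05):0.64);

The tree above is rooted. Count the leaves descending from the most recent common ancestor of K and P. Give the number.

11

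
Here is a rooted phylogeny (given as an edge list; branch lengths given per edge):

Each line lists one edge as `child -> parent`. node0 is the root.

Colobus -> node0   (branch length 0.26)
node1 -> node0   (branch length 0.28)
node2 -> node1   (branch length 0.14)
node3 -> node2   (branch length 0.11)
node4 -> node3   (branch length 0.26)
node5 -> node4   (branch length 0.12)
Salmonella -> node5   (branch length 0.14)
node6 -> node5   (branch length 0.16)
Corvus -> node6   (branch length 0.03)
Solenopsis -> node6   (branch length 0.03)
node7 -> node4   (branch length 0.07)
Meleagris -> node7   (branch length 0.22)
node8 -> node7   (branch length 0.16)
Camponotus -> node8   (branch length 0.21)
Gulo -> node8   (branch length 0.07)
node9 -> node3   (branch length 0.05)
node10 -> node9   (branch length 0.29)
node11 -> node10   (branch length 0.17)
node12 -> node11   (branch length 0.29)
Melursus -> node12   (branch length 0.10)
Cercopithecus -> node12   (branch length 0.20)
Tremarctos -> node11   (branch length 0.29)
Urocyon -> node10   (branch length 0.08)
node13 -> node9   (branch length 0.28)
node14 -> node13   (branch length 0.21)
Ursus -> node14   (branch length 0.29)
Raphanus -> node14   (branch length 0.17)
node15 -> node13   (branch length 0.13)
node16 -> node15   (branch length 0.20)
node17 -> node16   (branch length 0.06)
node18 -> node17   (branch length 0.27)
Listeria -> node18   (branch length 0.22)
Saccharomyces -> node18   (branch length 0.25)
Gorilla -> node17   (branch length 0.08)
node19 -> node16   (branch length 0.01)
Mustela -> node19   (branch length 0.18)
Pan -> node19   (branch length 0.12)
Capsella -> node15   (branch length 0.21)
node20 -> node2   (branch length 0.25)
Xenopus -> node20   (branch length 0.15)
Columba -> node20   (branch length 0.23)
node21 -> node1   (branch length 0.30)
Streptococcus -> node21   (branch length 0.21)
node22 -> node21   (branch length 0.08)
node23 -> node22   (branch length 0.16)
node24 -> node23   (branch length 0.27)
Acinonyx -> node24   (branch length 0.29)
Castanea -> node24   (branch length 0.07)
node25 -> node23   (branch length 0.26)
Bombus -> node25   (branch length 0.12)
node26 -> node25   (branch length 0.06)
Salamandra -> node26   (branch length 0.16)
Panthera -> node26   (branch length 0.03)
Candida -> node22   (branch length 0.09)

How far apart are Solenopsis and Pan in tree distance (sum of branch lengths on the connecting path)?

1.36

The path runs Solenopsis → … → MRCA → … → Pan; the MRCA is the node subtending (((Salmonella,(Corvus,Solenopsis)),(Meleagris,(Camponotus,Gulo))),((((Melursus,Cercopithecus),Tremarctos),Urocyon),((Ursus,Raphanus),((((Listeria,Saccharomyces),Gorilla),(Mustela,Pan)),Capsella)))).
Branch lengths along that path: 0.03 + 0.16 + 0.12 + 0.26 + 0.05 + 0.28 + 0.13 + 0.20 + 0.01 + 0.12 = 1.36.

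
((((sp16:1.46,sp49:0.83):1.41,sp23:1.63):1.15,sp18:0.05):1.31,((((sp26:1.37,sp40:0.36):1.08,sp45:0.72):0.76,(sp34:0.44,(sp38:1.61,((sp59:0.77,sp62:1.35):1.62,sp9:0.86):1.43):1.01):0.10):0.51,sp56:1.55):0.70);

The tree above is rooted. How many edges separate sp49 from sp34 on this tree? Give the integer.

8

The MRCA of sp49 and sp34 is the root of the tree.
From sp49 up to that node: 4 branches. From sp34 up to the same node: 4 branches. Total: 4 + 4 = 8.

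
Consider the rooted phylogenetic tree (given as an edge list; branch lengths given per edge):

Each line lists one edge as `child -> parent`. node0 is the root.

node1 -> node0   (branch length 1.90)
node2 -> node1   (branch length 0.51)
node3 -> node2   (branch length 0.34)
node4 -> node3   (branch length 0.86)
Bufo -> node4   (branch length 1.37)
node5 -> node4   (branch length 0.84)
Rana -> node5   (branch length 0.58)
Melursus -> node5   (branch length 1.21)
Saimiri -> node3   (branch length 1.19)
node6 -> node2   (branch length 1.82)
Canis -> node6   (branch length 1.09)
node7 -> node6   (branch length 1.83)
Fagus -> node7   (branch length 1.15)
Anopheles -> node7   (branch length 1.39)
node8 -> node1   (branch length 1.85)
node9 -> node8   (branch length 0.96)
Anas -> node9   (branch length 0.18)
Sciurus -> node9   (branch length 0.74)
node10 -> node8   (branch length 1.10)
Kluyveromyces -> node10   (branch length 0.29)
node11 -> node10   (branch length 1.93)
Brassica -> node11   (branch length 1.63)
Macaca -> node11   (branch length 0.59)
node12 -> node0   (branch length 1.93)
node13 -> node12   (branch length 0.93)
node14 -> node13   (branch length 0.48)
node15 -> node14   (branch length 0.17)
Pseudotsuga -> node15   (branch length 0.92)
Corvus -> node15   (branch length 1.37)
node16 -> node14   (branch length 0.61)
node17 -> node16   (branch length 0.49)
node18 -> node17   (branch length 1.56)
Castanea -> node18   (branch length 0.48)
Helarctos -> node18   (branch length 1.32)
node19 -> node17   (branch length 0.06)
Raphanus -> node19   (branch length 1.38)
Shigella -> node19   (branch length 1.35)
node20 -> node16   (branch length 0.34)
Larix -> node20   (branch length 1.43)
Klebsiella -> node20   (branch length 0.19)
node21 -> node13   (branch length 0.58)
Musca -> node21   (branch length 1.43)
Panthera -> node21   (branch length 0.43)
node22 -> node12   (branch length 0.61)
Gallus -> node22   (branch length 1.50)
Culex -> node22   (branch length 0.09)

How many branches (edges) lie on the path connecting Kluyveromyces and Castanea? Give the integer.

11

The MRCA of Kluyveromyces and Castanea is the root of the tree.
From Kluyveromyces up to that node: 4 branches. From Castanea up to the same node: 7 branches. Total: 4 + 7 = 11.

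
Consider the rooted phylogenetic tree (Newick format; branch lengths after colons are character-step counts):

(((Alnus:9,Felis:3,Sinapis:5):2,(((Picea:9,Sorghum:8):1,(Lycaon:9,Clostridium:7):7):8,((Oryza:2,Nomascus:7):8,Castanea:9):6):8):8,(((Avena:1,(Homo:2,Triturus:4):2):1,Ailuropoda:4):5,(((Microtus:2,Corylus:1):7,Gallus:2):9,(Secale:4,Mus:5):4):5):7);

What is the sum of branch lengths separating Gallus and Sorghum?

56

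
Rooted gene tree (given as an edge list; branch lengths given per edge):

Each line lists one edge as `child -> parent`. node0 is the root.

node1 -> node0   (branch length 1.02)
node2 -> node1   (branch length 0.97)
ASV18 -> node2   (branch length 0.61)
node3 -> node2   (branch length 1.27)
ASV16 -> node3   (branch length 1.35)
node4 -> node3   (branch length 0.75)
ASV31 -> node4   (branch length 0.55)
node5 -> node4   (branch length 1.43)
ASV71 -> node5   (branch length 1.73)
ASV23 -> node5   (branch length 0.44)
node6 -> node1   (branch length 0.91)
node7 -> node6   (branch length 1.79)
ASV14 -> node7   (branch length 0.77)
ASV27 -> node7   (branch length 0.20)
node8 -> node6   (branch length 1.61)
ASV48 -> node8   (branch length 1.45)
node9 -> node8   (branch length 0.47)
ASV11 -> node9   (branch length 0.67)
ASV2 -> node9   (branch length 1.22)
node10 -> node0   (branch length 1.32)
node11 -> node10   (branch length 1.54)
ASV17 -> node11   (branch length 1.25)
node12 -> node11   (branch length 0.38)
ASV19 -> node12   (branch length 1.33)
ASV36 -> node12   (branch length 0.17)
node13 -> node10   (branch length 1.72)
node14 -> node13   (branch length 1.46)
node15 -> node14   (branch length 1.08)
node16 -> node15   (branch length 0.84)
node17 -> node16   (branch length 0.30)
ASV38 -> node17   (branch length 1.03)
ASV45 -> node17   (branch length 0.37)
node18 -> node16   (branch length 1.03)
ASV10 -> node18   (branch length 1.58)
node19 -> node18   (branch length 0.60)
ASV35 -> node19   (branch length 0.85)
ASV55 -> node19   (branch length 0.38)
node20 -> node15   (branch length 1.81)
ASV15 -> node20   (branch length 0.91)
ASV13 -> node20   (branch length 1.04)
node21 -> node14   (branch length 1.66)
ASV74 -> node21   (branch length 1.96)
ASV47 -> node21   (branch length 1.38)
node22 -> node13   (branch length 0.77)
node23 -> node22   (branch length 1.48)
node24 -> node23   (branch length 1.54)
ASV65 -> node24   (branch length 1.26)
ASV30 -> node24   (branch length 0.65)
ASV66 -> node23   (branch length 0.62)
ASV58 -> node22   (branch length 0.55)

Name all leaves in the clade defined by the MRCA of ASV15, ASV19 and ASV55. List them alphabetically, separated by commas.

Tracing ASV15: it sits inside (ASV15,ASV13).
Tracing ASV19: it sits inside (ASV19,ASV36).
Tracing ASV55: it sits inside (ASV35,ASV55).
The smallest clade enclosing all 3 is ((ASV17,(ASV19,ASV36)),(((((ASV38,ASV45),(ASV10,(ASV35,ASV55))),(ASV15,ASV13)),(ASV74,ASV47)),(((ASV65,ASV30),ASV66),ASV58))); the answer is its 16 terminal taxa in alphabetical order.

ASV10, ASV13, ASV15, ASV17, ASV19, ASV30, ASV35, ASV36, ASV38, ASV45, ASV47, ASV55, ASV58, ASV65, ASV66, ASV74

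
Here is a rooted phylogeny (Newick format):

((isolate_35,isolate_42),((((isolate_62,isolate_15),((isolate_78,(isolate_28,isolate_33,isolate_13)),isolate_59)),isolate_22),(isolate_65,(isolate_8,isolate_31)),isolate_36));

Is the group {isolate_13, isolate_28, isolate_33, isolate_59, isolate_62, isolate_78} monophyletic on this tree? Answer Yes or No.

No

The MRCA of the listed taxa subtends ((isolate_62,isolate_15),((isolate_78,(isolate_28,isolate_33,isolate_13)),isolate_59)).
That clade also contains isolate_15, which is not in the proposed group, so the group is not monophyletic.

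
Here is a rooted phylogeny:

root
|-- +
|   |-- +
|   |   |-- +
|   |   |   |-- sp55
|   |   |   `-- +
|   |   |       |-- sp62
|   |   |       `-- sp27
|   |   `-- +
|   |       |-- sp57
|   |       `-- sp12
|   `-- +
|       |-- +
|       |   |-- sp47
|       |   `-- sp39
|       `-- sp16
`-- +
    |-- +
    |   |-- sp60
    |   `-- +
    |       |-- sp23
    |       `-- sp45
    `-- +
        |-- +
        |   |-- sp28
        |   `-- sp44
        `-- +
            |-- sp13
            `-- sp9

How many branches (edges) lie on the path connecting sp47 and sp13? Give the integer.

8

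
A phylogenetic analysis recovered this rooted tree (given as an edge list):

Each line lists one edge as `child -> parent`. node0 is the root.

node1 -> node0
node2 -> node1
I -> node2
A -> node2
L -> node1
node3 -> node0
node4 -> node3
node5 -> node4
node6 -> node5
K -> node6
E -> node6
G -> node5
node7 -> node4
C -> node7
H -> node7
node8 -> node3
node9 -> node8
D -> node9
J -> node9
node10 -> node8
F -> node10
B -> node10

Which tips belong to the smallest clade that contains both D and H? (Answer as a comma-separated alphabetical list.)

B, C, D, E, F, G, H, J, K

Tracing D: it sits inside (D,J).
Tracing H: it sits inside (C,H).
The smallest clade enclosing both is ((((K,E),G),(C,H)),((D,J),(F,B))); the answer is its 9 terminal taxa in alphabetical order.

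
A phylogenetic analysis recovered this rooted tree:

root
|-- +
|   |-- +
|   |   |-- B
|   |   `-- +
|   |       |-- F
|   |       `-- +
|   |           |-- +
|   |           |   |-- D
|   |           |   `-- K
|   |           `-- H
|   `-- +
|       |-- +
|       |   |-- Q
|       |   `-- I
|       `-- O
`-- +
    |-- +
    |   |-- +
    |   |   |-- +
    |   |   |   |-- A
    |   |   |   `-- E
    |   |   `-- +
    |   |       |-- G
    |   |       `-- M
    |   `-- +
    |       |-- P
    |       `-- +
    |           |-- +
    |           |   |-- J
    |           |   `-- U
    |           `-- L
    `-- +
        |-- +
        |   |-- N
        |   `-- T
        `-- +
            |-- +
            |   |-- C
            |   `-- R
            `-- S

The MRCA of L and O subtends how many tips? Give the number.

The MRCA of L and O is the root, so the clade is the entire tree.
That clade contains 21 terminal taxa: A, B, C, D, E, F, G, H, I, J, K, L, M, N, O, P, Q, R, S, T, U.

21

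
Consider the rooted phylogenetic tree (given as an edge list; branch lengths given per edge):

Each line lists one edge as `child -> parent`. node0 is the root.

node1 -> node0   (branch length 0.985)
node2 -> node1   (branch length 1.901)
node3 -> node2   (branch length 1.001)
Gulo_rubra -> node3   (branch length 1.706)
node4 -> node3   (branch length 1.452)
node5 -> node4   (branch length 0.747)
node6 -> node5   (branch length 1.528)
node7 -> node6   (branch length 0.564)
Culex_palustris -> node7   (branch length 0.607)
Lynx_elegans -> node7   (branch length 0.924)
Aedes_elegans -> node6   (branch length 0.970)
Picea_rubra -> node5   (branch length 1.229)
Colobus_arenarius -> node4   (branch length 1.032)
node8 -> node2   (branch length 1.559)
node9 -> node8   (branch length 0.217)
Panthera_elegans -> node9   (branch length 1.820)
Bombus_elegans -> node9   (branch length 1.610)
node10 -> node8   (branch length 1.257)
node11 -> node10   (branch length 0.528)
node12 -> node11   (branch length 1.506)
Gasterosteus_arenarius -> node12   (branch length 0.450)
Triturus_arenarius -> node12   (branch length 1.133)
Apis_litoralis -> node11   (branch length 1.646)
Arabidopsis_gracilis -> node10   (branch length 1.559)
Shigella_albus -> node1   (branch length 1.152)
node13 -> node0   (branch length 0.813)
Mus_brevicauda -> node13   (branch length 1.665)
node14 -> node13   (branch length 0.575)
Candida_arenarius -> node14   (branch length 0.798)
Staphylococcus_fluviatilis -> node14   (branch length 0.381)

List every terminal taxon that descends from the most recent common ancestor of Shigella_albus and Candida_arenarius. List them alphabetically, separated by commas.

Tracing Shigella_albus: it sits inside (((Gulo_rubra,((((Culex_palustris,Lynx_elegans),Aedes_elegans),Picea_rubra),Colobus_arenarius)),((Panthera_elegans,Bombus_elegans),(((Gasterosteus_arenarius,Triturus_arenarius),Apis_litoralis),Arabidopsis_gracilis))),Shigella_albus).
Tracing Candida_arenarius: it sits inside (Candida_arenarius,Staphylococcus_fluviatilis).
The smallest clade enclosing both is the whole tree (their MRCA is the root), so the answer is all 16 tips in alphabetical order.

Aedes_elegans, Apis_litoralis, Arabidopsis_gracilis, Bombus_elegans, Candida_arenarius, Colobus_arenarius, Culex_palustris, Gasterosteus_arenarius, Gulo_rubra, Lynx_elegans, Mus_brevicauda, Panthera_elegans, Picea_rubra, Shigella_albus, Staphylococcus_fluviatilis, Triturus_arenarius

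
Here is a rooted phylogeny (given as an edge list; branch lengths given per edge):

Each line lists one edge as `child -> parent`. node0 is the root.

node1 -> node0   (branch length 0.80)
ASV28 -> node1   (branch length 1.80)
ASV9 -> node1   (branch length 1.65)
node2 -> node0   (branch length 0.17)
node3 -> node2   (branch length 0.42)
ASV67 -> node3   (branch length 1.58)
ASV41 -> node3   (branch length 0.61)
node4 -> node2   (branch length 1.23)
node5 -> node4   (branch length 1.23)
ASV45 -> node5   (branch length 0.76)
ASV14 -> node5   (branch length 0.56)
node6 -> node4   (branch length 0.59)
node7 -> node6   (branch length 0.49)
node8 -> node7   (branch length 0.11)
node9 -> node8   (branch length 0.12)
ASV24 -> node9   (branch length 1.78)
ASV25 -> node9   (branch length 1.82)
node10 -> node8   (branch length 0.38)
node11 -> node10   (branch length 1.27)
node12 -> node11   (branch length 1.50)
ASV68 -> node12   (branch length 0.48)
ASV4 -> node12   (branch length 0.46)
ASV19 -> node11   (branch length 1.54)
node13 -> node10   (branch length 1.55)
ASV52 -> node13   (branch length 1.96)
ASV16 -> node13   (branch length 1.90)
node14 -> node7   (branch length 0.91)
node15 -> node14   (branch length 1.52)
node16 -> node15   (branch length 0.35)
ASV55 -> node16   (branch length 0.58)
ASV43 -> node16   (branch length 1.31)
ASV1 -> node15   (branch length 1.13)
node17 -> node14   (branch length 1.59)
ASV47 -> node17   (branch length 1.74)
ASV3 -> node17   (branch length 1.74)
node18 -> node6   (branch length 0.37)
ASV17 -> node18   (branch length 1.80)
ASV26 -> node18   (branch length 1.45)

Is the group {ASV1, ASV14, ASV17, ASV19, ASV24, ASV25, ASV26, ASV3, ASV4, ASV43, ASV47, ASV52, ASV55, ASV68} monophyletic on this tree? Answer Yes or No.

No

The MRCA of the listed taxa subtends ((ASV45,ASV14),((((ASV24,ASV25),(((ASV68,ASV4),ASV19),(ASV52,ASV16))),(((ASV55,ASV43),ASV1),(ASV47,ASV3))),(ASV17,ASV26))).
That clade also contains ASV16, ASV45, which are not in the proposed group, so the group is not monophyletic.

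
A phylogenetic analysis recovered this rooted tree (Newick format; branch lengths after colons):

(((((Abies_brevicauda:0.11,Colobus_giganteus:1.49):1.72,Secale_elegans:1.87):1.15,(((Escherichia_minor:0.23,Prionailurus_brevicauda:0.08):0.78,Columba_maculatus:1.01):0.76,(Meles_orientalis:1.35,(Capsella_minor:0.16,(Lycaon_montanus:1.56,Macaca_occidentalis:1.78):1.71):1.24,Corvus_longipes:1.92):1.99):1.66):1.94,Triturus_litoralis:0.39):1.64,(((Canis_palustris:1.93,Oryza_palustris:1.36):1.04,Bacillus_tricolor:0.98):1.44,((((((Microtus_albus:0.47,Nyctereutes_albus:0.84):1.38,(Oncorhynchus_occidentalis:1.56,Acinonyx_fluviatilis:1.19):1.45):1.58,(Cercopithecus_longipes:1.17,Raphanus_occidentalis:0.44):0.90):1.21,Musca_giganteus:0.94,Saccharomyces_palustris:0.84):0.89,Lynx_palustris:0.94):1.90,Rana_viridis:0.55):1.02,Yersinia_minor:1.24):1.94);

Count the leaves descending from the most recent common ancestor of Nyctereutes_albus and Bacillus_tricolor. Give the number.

The MRCA of Nyctereutes_albus and Bacillus_tricolor is the node subtending (((Canis_palustris,Oryza_palustris),Bacillus_tricolor),((((((Microtus_albus,Nyctereutes_albus),(Oncorhynchus_occidentalis,Acinonyx_fluviatilis)),(Cercopithecus_longipes,Raphanus_occidentalis)),Musca_giganteus,Saccharomyces_palustris),Lynx_palustris),Rana_viridis),Yersinia_minor).
That clade contains 14 terminal taxa: Acinonyx_fluviatilis, Bacillus_tricolor, Canis_palustris, Cercopithecus_longipes, Lynx_palustris, Microtus_albus, Musca_giganteus, Nyctereutes_albus, Oncorhynchus_occidentalis, Oryza_palustris, Rana_viridis, Raphanus_occidentalis, Saccharomyces_palustris, Yersinia_minor.

14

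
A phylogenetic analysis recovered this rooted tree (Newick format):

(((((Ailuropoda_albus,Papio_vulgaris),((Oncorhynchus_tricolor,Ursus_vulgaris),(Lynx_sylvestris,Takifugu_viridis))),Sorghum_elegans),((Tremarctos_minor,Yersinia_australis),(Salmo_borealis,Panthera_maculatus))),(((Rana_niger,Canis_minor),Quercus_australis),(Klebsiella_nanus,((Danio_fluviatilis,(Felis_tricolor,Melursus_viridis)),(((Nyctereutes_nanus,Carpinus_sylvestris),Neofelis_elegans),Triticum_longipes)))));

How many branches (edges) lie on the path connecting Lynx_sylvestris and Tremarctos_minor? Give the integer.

8

The MRCA of Lynx_sylvestris and Tremarctos_minor is the node subtending ((((Ailuropoda_albus,Papio_vulgaris),((Oncorhynchus_tricolor,Ursus_vulgaris),(Lynx_sylvestris,Takifugu_viridis))),Sorghum_elegans),((Tremarctos_minor,Yersinia_australis),(Salmo_borealis,Panthera_maculatus))).
From Lynx_sylvestris up to that node: 5 branches. From Tremarctos_minor up to the same node: 3 branches. Total: 5 + 3 = 8.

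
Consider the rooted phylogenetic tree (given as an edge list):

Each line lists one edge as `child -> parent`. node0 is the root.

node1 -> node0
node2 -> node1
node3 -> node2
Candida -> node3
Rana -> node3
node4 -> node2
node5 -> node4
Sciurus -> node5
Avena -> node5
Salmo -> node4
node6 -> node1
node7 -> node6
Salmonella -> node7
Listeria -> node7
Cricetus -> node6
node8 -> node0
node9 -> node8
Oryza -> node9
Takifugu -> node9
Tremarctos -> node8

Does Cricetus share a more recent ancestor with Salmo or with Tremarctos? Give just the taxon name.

Salmo

The MRCA of Cricetus and Salmo subtends (((Candida,Rana),((Sciurus,Avena),Salmo)),((Salmonella,Listeria),Cricetus)) (8 taxa).
The MRCA of Cricetus and Tremarctos is the root, subtending the entire tree (11 taxa).
The first is nested inside the second, so Cricetus shares a more recent common ancestor with Salmo.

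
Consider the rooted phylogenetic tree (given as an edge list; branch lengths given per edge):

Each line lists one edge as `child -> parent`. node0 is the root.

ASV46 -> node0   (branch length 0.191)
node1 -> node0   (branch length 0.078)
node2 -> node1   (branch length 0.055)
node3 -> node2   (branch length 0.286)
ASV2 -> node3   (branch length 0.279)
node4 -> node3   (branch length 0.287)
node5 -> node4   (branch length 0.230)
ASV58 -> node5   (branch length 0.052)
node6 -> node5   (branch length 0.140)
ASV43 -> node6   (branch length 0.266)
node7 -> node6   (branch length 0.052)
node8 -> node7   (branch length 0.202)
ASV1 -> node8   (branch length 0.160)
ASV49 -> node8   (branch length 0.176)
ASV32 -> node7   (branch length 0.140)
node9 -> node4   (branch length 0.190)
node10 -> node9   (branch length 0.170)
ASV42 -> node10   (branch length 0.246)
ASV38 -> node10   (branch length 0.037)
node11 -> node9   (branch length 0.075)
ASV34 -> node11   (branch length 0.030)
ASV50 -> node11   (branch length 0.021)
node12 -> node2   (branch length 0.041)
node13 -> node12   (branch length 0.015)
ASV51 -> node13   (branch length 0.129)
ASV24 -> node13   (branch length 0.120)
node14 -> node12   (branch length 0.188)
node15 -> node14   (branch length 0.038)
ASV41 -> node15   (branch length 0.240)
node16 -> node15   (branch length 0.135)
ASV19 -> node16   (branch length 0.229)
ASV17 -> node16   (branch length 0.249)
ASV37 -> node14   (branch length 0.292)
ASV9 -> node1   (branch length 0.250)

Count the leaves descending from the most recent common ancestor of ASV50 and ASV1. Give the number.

The MRCA of ASV50 and ASV1 is the node subtending ((ASV58,(ASV43,((ASV1,ASV49),ASV32))),((ASV42,ASV38),(ASV34,ASV50))).
That clade contains 9 terminal taxa: ASV1, ASV32, ASV34, ASV38, ASV42, ASV43, ASV49, ASV50, ASV58.

9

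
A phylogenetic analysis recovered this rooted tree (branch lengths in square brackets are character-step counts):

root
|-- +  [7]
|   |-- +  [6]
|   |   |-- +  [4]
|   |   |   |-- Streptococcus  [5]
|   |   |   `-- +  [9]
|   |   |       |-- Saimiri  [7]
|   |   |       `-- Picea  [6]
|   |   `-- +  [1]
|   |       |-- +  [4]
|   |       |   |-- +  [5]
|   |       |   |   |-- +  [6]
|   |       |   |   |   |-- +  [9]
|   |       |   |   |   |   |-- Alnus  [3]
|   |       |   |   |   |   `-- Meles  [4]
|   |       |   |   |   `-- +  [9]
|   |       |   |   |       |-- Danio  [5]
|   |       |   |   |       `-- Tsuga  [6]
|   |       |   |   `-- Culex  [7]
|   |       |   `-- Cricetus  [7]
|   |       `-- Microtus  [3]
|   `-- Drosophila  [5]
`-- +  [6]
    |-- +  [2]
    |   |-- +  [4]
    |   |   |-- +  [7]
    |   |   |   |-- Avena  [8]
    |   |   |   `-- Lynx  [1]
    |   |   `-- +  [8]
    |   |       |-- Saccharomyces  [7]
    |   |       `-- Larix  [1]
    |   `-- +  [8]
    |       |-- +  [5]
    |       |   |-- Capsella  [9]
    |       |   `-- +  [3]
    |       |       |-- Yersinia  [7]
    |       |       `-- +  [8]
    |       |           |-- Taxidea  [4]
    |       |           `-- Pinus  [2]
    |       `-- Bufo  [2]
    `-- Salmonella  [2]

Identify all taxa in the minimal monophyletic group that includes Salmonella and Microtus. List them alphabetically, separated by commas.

Tracing Salmonella: it sits inside ((((Avena,Lynx),(Saccharomyces,Larix)),((Capsella,(Yersinia,(Taxidea,Pinus))),Bufo)),Salmonella).
Tracing Microtus: it sits inside (((((Alnus,Meles),(Danio,Tsuga)),Culex),Cricetus),Microtus).
The smallest clade enclosing both is the whole tree (their MRCA is the root), so the answer is all 21 tips in alphabetical order.

Alnus, Avena, Bufo, Capsella, Cricetus, Culex, Danio, Drosophila, Larix, Lynx, Meles, Microtus, Picea, Pinus, Saccharomyces, Saimiri, Salmonella, Streptococcus, Taxidea, Tsuga, Yersinia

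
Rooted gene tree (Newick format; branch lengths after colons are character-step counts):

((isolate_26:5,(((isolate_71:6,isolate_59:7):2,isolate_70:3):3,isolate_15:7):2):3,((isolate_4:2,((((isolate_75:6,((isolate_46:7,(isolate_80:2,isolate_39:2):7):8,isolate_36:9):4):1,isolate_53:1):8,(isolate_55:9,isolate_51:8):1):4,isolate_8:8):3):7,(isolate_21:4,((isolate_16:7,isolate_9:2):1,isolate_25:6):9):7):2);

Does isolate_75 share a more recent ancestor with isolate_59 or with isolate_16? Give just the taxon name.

The MRCA of isolate_75 and isolate_16 subtends ((isolate_4,((((isolate_75,((isolate_46,(isolate_80,isolate_39)),isolate_36)),isolate_53),(isolate_55,isolate_51)),isolate_8)),(isolate_21,((isolate_16,isolate_9),isolate_25))) (14 taxa).
The MRCA of isolate_75 and isolate_59 is the root, subtending the entire tree (19 taxa).
The first is nested inside the second, so isolate_75 shares a more recent common ancestor with isolate_16.

isolate_16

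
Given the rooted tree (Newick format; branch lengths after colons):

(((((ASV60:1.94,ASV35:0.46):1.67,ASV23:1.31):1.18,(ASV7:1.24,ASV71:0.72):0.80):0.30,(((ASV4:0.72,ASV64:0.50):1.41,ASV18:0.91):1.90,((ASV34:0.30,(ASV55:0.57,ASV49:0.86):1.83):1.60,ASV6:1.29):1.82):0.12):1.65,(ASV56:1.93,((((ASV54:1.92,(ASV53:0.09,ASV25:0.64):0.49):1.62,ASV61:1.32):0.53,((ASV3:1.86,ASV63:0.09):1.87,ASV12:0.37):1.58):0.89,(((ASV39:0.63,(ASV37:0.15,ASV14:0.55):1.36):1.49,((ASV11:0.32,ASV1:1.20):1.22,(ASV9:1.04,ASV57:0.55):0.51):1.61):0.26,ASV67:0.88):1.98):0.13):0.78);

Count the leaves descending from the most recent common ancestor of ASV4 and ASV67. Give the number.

The MRCA of ASV4 and ASV67 is the root, so the clade is the entire tree.
That clade contains 28 terminal taxa: ASV1, ASV11, ASV12, ASV14, ASV18, ASV23, ASV25, ASV3, ASV34, ASV35, ASV37, ASV39, ASV4, ASV49, ASV53, ASV54, ASV55, ASV56, ASV57, ASV6, ASV60, ASV61, ASV63, ASV64, ASV67, ASV7, ASV71, ASV9.

28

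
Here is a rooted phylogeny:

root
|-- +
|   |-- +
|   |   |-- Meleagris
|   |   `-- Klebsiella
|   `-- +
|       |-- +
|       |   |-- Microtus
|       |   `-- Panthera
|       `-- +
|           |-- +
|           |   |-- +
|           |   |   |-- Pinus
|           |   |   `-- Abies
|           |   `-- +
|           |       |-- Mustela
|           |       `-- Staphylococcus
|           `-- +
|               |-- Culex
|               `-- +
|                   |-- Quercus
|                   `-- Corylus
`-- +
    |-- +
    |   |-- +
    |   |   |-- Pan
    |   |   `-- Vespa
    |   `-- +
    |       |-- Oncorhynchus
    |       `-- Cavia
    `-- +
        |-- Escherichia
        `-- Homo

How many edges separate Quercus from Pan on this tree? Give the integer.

10

The MRCA of Quercus and Pan is the root of the tree.
From Quercus up to that node: 6 branches. From Pan up to the same node: 4 branches. Total: 6 + 4 = 10.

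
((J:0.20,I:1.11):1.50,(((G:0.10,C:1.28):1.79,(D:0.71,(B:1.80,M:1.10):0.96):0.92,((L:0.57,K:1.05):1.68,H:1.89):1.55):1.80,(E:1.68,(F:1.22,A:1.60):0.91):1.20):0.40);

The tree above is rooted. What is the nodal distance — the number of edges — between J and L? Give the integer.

7

The MRCA of J and L is the root of the tree.
From J up to that node: 2 branches. From L up to the same node: 5 branches. Total: 2 + 5 = 7.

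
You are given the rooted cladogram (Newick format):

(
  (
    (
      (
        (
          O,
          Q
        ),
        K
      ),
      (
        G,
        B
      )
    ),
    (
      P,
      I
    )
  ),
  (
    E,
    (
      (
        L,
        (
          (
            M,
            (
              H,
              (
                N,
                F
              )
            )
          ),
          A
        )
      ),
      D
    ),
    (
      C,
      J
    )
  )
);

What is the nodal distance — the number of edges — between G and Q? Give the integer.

5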